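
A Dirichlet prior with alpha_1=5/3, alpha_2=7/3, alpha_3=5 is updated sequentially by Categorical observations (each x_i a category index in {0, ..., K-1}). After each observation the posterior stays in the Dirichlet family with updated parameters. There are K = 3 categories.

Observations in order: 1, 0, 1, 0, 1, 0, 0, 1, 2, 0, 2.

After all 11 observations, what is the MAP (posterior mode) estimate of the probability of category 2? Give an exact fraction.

obs 1: x=1 → posterior Dirichlet(5/3, 10/3, 5)
obs 2: x=0 → posterior Dirichlet(8/3, 10/3, 5)
obs 3: x=1 → posterior Dirichlet(8/3, 13/3, 5)
obs 4: x=0 → posterior Dirichlet(11/3, 13/3, 5)
obs 5: x=1 → posterior Dirichlet(11/3, 16/3, 5)
obs 6: x=0 → posterior Dirichlet(14/3, 16/3, 5)
obs 7: x=0 → posterior Dirichlet(17/3, 16/3, 5)
obs 8: x=1 → posterior Dirichlet(17/3, 19/3, 5)
obs 9: x=2 → posterior Dirichlet(17/3, 19/3, 6)
obs 10: x=0 → posterior Dirichlet(20/3, 19/3, 6)
obs 11: x=2 → posterior Dirichlet(20/3, 19/3, 7)

6/17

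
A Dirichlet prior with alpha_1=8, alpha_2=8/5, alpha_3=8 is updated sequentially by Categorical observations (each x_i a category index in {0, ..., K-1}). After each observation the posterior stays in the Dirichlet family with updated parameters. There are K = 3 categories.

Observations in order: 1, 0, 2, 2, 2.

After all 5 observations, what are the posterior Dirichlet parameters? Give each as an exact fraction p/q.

alpha_1=9, alpha_2=13/5, alpha_3=11

obs 1: x=1 → posterior Dirichlet(8, 13/5, 8)
obs 2: x=0 → posterior Dirichlet(9, 13/5, 8)
obs 3: x=2 → posterior Dirichlet(9, 13/5, 9)
obs 4: x=2 → posterior Dirichlet(9, 13/5, 10)
obs 5: x=2 → posterior Dirichlet(9, 13/5, 11)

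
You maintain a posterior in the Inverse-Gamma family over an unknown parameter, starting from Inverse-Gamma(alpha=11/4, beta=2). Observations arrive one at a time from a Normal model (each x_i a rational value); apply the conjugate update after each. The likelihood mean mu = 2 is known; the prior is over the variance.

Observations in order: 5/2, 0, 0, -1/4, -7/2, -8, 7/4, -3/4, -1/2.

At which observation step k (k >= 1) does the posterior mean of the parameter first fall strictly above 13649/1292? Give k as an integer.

k = 6

obs 1: x=5/2 → posterior Inverse-Gamma(13/4, 17/8)
obs 2: x=0 → posterior Inverse-Gamma(15/4, 33/8)
obs 3: x=0 → posterior Inverse-Gamma(17/4, 49/8)
obs 4: x=-1/4 → posterior Inverse-Gamma(19/4, 277/32)
obs 5: x=-7/2 → posterior Inverse-Gamma(21/4, 761/32)
obs 6: x=-8 → posterior Inverse-Gamma(23/4, 2361/32)
obs 7: x=7/4 → posterior Inverse-Gamma(25/4, 1181/16)
obs 8: x=-3/4 → posterior Inverse-Gamma(27/4, 2483/32)
obs 9: x=-1/2 → posterior Inverse-Gamma(29/4, 2583/32)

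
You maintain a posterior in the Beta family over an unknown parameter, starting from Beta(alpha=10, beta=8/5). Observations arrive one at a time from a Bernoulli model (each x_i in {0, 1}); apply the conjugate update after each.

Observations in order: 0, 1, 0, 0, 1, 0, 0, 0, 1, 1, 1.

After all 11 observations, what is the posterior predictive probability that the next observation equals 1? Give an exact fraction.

obs 1: x=0 → posterior Beta(10, 13/5)
obs 2: x=1 → posterior Beta(11, 13/5)
obs 3: x=0 → posterior Beta(11, 18/5)
obs 4: x=0 → posterior Beta(11, 23/5)
obs 5: x=1 → posterior Beta(12, 23/5)
obs 6: x=0 → posterior Beta(12, 28/5)
obs 7: x=0 → posterior Beta(12, 33/5)
obs 8: x=0 → posterior Beta(12, 38/5)
obs 9: x=1 → posterior Beta(13, 38/5)
obs 10: x=1 → posterior Beta(14, 38/5)
obs 11: x=1 → posterior Beta(15, 38/5)

75/113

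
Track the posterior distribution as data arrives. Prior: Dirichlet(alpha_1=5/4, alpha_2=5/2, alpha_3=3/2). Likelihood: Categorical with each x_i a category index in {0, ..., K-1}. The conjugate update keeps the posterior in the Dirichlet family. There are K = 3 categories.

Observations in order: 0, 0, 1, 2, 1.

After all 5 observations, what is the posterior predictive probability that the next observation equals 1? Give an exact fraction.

obs 1: x=0 → posterior Dirichlet(9/4, 5/2, 3/2)
obs 2: x=0 → posterior Dirichlet(13/4, 5/2, 3/2)
obs 3: x=1 → posterior Dirichlet(13/4, 7/2, 3/2)
obs 4: x=2 → posterior Dirichlet(13/4, 7/2, 5/2)
obs 5: x=1 → posterior Dirichlet(13/4, 9/2, 5/2)

18/41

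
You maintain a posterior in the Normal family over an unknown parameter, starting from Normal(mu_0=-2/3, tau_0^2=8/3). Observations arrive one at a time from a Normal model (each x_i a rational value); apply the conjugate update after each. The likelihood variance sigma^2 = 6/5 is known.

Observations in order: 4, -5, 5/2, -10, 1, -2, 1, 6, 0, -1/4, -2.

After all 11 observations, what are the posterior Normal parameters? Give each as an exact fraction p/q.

mu_0=-101/229, tau_0^2=24/229

obs 1: x=4 → posterior Normal(74/29, 24/29)
obs 2: x=-5 → posterior Normal(-26/49, 24/49)
obs 3: x=5/2 → posterior Normal(8/23, 8/23)
obs 4: x=-10 → posterior Normal(-176/89, 24/89)
obs 5: x=1 → posterior Normal(-156/109, 24/109)
obs 6: x=-2 → posterior Normal(-196/129, 8/43)
obs 7: x=1 → posterior Normal(-176/149, 24/149)
obs 8: x=6 → posterior Normal(-56/169, 24/169)
obs 9: x=0 → posterior Normal(-8/27, 8/63)
obs 10: x=-1/4 → posterior Normal(-61/209, 24/209)
obs 11: x=-2 → posterior Normal(-101/229, 24/229)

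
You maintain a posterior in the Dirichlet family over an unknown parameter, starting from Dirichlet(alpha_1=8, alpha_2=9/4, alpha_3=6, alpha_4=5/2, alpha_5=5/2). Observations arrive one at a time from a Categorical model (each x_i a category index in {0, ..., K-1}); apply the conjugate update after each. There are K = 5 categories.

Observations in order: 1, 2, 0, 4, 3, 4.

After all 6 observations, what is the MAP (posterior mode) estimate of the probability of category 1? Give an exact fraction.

obs 1: x=1 → posterior Dirichlet(8, 13/4, 6, 5/2, 5/2)
obs 2: x=2 → posterior Dirichlet(8, 13/4, 7, 5/2, 5/2)
obs 3: x=0 → posterior Dirichlet(9, 13/4, 7, 5/2, 5/2)
obs 4: x=4 → posterior Dirichlet(9, 13/4, 7, 5/2, 7/2)
obs 5: x=3 → posterior Dirichlet(9, 13/4, 7, 7/2, 7/2)
obs 6: x=4 → posterior Dirichlet(9, 13/4, 7, 7/2, 9/2)

9/89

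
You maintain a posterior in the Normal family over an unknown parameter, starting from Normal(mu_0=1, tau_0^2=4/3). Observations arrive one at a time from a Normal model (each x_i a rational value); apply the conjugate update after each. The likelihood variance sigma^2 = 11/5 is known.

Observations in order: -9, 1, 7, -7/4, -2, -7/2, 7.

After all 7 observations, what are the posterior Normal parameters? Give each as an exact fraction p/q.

obs 1: x=-9 → posterior Normal(-147/53, 44/53)
obs 2: x=1 → posterior Normal(-127/73, 44/73)
obs 3: x=7 → posterior Normal(13/93, 44/93)
obs 4: x=-7/4 → posterior Normal(-22/113, 44/113)
obs 5: x=-2 → posterior Normal(-62/133, 44/133)
obs 6: x=-7/2 → posterior Normal(-44/51, 44/153)
obs 7: x=7 → posterior Normal(8/173, 44/173)

mu_0=8/173, tau_0^2=44/173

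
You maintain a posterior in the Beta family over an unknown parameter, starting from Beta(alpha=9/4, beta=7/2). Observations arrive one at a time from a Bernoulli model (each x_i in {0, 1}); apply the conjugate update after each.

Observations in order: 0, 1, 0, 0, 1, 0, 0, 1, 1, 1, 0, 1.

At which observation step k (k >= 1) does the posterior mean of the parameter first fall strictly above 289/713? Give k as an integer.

k = 2

obs 1: x=0 → posterior Beta(9/4, 9/2)
obs 2: x=1 → posterior Beta(13/4, 9/2)
obs 3: x=0 → posterior Beta(13/4, 11/2)
obs 4: x=0 → posterior Beta(13/4, 13/2)
obs 5: x=1 → posterior Beta(17/4, 13/2)
obs 6: x=0 → posterior Beta(17/4, 15/2)
obs 7: x=0 → posterior Beta(17/4, 17/2)
obs 8: x=1 → posterior Beta(21/4, 17/2)
obs 9: x=1 → posterior Beta(25/4, 17/2)
obs 10: x=1 → posterior Beta(29/4, 17/2)
obs 11: x=0 → posterior Beta(29/4, 19/2)
obs 12: x=1 → posterior Beta(33/4, 19/2)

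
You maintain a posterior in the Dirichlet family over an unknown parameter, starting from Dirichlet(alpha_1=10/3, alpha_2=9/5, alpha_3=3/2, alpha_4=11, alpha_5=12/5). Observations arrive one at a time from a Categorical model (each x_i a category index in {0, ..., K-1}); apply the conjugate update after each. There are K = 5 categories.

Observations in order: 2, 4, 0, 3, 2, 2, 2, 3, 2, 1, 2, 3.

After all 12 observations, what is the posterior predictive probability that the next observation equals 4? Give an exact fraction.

102/961

obs 1: x=2 → posterior Dirichlet(10/3, 9/5, 5/2, 11, 12/5)
obs 2: x=4 → posterior Dirichlet(10/3, 9/5, 5/2, 11, 17/5)
obs 3: x=0 → posterior Dirichlet(13/3, 9/5, 5/2, 11, 17/5)
obs 4: x=3 → posterior Dirichlet(13/3, 9/5, 5/2, 12, 17/5)
obs 5: x=2 → posterior Dirichlet(13/3, 9/5, 7/2, 12, 17/5)
obs 6: x=2 → posterior Dirichlet(13/3, 9/5, 9/2, 12, 17/5)
obs 7: x=2 → posterior Dirichlet(13/3, 9/5, 11/2, 12, 17/5)
obs 8: x=3 → posterior Dirichlet(13/3, 9/5, 11/2, 13, 17/5)
obs 9: x=2 → posterior Dirichlet(13/3, 9/5, 13/2, 13, 17/5)
obs 10: x=1 → posterior Dirichlet(13/3, 14/5, 13/2, 13, 17/5)
obs 11: x=2 → posterior Dirichlet(13/3, 14/5, 15/2, 13, 17/5)
obs 12: x=3 → posterior Dirichlet(13/3, 14/5, 15/2, 14, 17/5)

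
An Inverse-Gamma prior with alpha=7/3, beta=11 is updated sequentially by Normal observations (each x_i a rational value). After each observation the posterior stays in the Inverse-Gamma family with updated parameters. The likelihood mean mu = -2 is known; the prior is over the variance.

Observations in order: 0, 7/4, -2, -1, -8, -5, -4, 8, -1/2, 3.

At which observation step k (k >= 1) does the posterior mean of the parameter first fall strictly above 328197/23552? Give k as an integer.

k = 8

obs 1: x=0 → posterior Inverse-Gamma(17/6, 13)
obs 2: x=7/4 → posterior Inverse-Gamma(10/3, 641/32)
obs 3: x=-2 → posterior Inverse-Gamma(23/6, 641/32)
obs 4: x=-1 → posterior Inverse-Gamma(13/3, 657/32)
obs 5: x=-8 → posterior Inverse-Gamma(29/6, 1233/32)
obs 6: x=-5 → posterior Inverse-Gamma(16/3, 1377/32)
obs 7: x=-4 → posterior Inverse-Gamma(35/6, 1441/32)
obs 8: x=8 → posterior Inverse-Gamma(19/3, 3041/32)
obs 9: x=-1/2 → posterior Inverse-Gamma(41/6, 3077/32)
obs 10: x=3 → posterior Inverse-Gamma(22/3, 3477/32)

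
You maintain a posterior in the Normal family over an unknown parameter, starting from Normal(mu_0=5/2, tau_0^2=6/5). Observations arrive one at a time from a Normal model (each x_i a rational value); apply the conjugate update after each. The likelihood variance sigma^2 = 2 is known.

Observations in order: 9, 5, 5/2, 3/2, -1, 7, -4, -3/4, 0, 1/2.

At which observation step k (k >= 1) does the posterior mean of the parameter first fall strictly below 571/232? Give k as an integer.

k = 8

obs 1: x=9 → posterior Normal(79/16, 3/4)
obs 2: x=5 → posterior Normal(109/22, 6/11)
obs 3: x=5/2 → posterior Normal(31/7, 3/7)
obs 4: x=3/2 → posterior Normal(133/34, 6/17)
obs 5: x=-1 → posterior Normal(127/40, 3/10)
obs 6: x=7 → posterior Normal(169/46, 6/23)
obs 7: x=-4 → posterior Normal(145/52, 3/13)
obs 8: x=-3/4 → posterior Normal(281/116, 6/29)
obs 9: x=0 → posterior Normal(281/128, 3/16)
obs 10: x=1/2 → posterior Normal(41/20, 6/35)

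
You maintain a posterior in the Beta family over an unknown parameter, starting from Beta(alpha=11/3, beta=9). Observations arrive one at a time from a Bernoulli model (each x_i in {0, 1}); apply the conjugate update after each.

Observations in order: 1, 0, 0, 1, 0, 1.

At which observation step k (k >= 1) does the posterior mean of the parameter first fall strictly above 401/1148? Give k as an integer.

obs 1: x=1 → posterior Beta(14/3, 9)
obs 2: x=0 → posterior Beta(14/3, 10)
obs 3: x=0 → posterior Beta(14/3, 11)
obs 4: x=1 → posterior Beta(17/3, 11)
obs 5: x=0 → posterior Beta(17/3, 12)
obs 6: x=1 → posterior Beta(20/3, 12)

k = 6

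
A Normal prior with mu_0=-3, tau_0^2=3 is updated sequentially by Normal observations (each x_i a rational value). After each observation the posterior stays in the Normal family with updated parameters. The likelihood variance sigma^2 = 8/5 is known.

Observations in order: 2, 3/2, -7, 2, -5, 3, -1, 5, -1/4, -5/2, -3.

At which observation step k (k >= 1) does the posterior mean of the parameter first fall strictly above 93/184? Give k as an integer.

k = 2

obs 1: x=2 → posterior Normal(6/23, 24/23)
obs 2: x=3/2 → posterior Normal(3/4, 12/19)
obs 3: x=-7 → posterior Normal(-153/106, 24/53)
obs 4: x=2 → posterior Normal(-93/136, 6/17)
obs 5: x=-5 → posterior Normal(-243/166, 24/83)
obs 6: x=3 → posterior Normal(-153/196, 12/49)
obs 7: x=-1 → posterior Normal(-183/226, 24/113)
obs 8: x=5 → posterior Normal(-33/256, 3/16)
obs 9: x=-1/4 → posterior Normal(-81/572, 24/143)
obs 10: x=-5/2 → posterior Normal(-231/632, 12/79)
obs 11: x=-3 → posterior Normal(-411/692, 24/173)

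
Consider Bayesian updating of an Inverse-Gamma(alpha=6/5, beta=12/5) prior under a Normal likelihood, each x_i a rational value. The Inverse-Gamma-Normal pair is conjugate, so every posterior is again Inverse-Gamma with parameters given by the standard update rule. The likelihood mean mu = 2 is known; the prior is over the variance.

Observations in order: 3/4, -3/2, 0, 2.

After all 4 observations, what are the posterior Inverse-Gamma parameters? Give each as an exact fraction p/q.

obs 1: x=3/4 → posterior Inverse-Gamma(17/10, 509/160)
obs 2: x=-3/2 → posterior Inverse-Gamma(11/5, 1489/160)
obs 3: x=0 → posterior Inverse-Gamma(27/10, 1809/160)
obs 4: x=2 → posterior Inverse-Gamma(16/5, 1809/160)

alpha=16/5, beta=1809/160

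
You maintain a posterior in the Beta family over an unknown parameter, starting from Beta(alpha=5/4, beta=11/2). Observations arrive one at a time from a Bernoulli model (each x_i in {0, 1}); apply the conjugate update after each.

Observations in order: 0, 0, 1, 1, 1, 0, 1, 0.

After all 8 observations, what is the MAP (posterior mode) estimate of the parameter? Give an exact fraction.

obs 1: x=0 → posterior Beta(5/4, 13/2)
obs 2: x=0 → posterior Beta(5/4, 15/2)
obs 3: x=1 → posterior Beta(9/4, 15/2)
obs 4: x=1 → posterior Beta(13/4, 15/2)
obs 5: x=1 → posterior Beta(17/4, 15/2)
obs 6: x=0 → posterior Beta(17/4, 17/2)
obs 7: x=1 → posterior Beta(21/4, 17/2)
obs 8: x=0 → posterior Beta(21/4, 19/2)

1/3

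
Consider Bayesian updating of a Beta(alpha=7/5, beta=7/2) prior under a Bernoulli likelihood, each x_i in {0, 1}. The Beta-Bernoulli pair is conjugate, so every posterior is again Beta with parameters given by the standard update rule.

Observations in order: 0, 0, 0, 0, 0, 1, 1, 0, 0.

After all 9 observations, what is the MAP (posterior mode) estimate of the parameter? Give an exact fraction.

24/119

obs 1: x=0 → posterior Beta(7/5, 9/2)
obs 2: x=0 → posterior Beta(7/5, 11/2)
obs 3: x=0 → posterior Beta(7/5, 13/2)
obs 4: x=0 → posterior Beta(7/5, 15/2)
obs 5: x=0 → posterior Beta(7/5, 17/2)
obs 6: x=1 → posterior Beta(12/5, 17/2)
obs 7: x=1 → posterior Beta(17/5, 17/2)
obs 8: x=0 → posterior Beta(17/5, 19/2)
obs 9: x=0 → posterior Beta(17/5, 21/2)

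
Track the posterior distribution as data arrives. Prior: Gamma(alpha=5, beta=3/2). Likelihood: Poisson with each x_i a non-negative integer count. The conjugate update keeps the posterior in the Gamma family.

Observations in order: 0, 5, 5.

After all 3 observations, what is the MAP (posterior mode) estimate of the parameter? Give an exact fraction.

28/9

obs 1: x=0 → posterior Gamma(5, 5/2)
obs 2: x=5 → posterior Gamma(10, 7/2)
obs 3: x=5 → posterior Gamma(15, 9/2)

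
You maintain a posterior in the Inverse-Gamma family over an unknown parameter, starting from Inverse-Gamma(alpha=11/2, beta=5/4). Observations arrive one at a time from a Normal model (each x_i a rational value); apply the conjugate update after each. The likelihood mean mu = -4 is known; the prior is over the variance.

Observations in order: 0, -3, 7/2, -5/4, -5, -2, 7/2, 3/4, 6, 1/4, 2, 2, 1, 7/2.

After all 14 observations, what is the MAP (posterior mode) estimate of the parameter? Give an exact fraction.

obs 1: x=0 → posterior Inverse-Gamma(6, 37/4)
obs 2: x=-3 → posterior Inverse-Gamma(13/2, 39/4)
obs 3: x=7/2 → posterior Inverse-Gamma(7, 303/8)
obs 4: x=-5/4 → posterior Inverse-Gamma(15/2, 1333/32)
obs 5: x=-5 → posterior Inverse-Gamma(8, 1349/32)
obs 6: x=-2 → posterior Inverse-Gamma(17/2, 1413/32)
obs 7: x=7/2 → posterior Inverse-Gamma(9, 2313/32)
obs 8: x=3/4 → posterior Inverse-Gamma(19/2, 1337/16)
obs 9: x=6 → posterior Inverse-Gamma(10, 2137/16)
obs 10: x=1/4 → posterior Inverse-Gamma(21/2, 4563/32)
obs 11: x=2 → posterior Inverse-Gamma(11, 5139/32)
obs 12: x=2 → posterior Inverse-Gamma(23/2, 5715/32)
obs 13: x=1 → posterior Inverse-Gamma(12, 6115/32)
obs 14: x=7/2 → posterior Inverse-Gamma(25/2, 7015/32)

7015/432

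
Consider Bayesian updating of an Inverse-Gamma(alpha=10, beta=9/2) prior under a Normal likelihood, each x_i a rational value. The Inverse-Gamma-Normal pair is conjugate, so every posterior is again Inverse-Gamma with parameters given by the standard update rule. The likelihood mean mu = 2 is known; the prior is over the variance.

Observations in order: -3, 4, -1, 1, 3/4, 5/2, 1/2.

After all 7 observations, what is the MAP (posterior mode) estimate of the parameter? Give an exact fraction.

833/464

obs 1: x=-3 → posterior Inverse-Gamma(21/2, 17)
obs 2: x=4 → posterior Inverse-Gamma(11, 19)
obs 3: x=-1 → posterior Inverse-Gamma(23/2, 47/2)
obs 4: x=1 → posterior Inverse-Gamma(12, 24)
obs 5: x=3/4 → posterior Inverse-Gamma(25/2, 793/32)
obs 6: x=5/2 → posterior Inverse-Gamma(13, 797/32)
obs 7: x=1/2 → posterior Inverse-Gamma(27/2, 833/32)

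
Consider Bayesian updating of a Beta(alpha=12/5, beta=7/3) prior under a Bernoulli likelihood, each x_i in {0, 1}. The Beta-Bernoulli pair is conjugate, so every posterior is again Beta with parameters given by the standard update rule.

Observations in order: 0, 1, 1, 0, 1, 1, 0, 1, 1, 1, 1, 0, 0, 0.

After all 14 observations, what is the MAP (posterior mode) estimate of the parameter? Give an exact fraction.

141/251

obs 1: x=0 → posterior Beta(12/5, 10/3)
obs 2: x=1 → posterior Beta(17/5, 10/3)
obs 3: x=1 → posterior Beta(22/5, 10/3)
obs 4: x=0 → posterior Beta(22/5, 13/3)
obs 5: x=1 → posterior Beta(27/5, 13/3)
obs 6: x=1 → posterior Beta(32/5, 13/3)
obs 7: x=0 → posterior Beta(32/5, 16/3)
obs 8: x=1 → posterior Beta(37/5, 16/3)
obs 9: x=1 → posterior Beta(42/5, 16/3)
obs 10: x=1 → posterior Beta(47/5, 16/3)
obs 11: x=1 → posterior Beta(52/5, 16/3)
obs 12: x=0 → posterior Beta(52/5, 19/3)
obs 13: x=0 → posterior Beta(52/5, 22/3)
obs 14: x=0 → posterior Beta(52/5, 25/3)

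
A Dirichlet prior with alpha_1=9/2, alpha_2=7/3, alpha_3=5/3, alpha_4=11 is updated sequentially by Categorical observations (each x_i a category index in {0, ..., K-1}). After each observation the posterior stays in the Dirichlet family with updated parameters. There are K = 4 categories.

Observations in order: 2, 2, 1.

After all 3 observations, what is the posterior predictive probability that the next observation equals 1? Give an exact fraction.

4/27

obs 1: x=2 → posterior Dirichlet(9/2, 7/3, 8/3, 11)
obs 2: x=2 → posterior Dirichlet(9/2, 7/3, 11/3, 11)
obs 3: x=1 → posterior Dirichlet(9/2, 10/3, 11/3, 11)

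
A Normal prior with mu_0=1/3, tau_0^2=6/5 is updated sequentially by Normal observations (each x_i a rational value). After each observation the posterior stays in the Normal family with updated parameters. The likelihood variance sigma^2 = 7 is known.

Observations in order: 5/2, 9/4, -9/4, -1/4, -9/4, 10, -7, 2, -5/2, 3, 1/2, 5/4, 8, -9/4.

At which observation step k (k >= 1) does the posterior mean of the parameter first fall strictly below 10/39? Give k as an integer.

obs 1: x=5/2 → posterior Normal(80/123, 42/41)
obs 2: x=9/4 → posterior Normal(241/282, 42/47)
obs 3: x=-9/4 → posterior Normal(80/159, 42/53)
obs 4: x=-1/4 → posterior Normal(151/354, 42/59)
obs 5: x=-9/4 → posterior Normal(7/39, 42/65)
obs 6: x=10 → posterior Normal(215/213, 42/71)
obs 7: x=-7 → posterior Normal(89/231, 6/11)
obs 8: x=2 → posterior Normal(125/249, 42/83)
obs 9: x=-5/2 → posterior Normal(80/267, 42/89)
obs 10: x=3 → posterior Normal(134/285, 42/95)
obs 11: x=1/2 → posterior Normal(143/303, 42/101)
obs 12: x=5/4 → posterior Normal(331/642, 42/107)
obs 13: x=8 → posterior Normal(619/678, 42/113)
obs 14: x=-9/4 → posterior Normal(269/357, 6/17)

k = 5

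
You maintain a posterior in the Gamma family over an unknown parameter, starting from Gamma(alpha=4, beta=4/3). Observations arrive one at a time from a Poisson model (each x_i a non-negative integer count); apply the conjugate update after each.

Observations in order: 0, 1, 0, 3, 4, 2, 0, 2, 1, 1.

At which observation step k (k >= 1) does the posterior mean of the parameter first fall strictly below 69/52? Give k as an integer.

obs 1: x=0 → posterior Gamma(4, 7/3)
obs 2: x=1 → posterior Gamma(5, 10/3)
obs 3: x=0 → posterior Gamma(5, 13/3)
obs 4: x=3 → posterior Gamma(8, 16/3)
obs 5: x=4 → posterior Gamma(12, 19/3)
obs 6: x=2 → posterior Gamma(14, 22/3)
obs 7: x=0 → posterior Gamma(14, 25/3)
obs 8: x=2 → posterior Gamma(16, 28/3)
obs 9: x=1 → posterior Gamma(17, 31/3)
obs 10: x=1 → posterior Gamma(18, 34/3)

k = 3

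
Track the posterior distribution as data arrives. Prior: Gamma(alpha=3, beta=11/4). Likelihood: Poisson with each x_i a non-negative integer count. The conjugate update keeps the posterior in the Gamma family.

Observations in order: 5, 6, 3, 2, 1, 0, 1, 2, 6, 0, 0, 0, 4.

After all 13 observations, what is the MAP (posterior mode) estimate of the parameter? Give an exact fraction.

128/63

obs 1: x=5 → posterior Gamma(8, 15/4)
obs 2: x=6 → posterior Gamma(14, 19/4)
obs 3: x=3 → posterior Gamma(17, 23/4)
obs 4: x=2 → posterior Gamma(19, 27/4)
obs 5: x=1 → posterior Gamma(20, 31/4)
obs 6: x=0 → posterior Gamma(20, 35/4)
obs 7: x=1 → posterior Gamma(21, 39/4)
obs 8: x=2 → posterior Gamma(23, 43/4)
obs 9: x=6 → posterior Gamma(29, 47/4)
obs 10: x=0 → posterior Gamma(29, 51/4)
obs 11: x=0 → posterior Gamma(29, 55/4)
obs 12: x=0 → posterior Gamma(29, 59/4)
obs 13: x=4 → posterior Gamma(33, 63/4)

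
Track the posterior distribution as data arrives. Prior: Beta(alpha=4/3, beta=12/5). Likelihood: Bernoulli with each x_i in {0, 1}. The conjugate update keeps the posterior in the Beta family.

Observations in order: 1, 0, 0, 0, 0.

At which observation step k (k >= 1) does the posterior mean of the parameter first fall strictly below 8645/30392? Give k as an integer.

k = 5

obs 1: x=1 → posterior Beta(7/3, 12/5)
obs 2: x=0 → posterior Beta(7/3, 17/5)
obs 3: x=0 → posterior Beta(7/3, 22/5)
obs 4: x=0 → posterior Beta(7/3, 27/5)
obs 5: x=0 → posterior Beta(7/3, 32/5)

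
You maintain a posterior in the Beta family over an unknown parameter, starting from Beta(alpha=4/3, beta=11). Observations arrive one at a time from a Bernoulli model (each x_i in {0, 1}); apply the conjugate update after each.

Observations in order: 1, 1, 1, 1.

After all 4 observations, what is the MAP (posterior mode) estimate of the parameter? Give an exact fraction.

obs 1: x=1 → posterior Beta(7/3, 11)
obs 2: x=1 → posterior Beta(10/3, 11)
obs 3: x=1 → posterior Beta(13/3, 11)
obs 4: x=1 → posterior Beta(16/3, 11)

13/43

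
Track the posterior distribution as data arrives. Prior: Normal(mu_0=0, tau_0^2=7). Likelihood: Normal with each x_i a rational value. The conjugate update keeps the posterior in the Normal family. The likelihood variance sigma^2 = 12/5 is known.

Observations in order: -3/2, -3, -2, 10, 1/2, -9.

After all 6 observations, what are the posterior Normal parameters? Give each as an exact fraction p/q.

obs 1: x=-3/2 → posterior Normal(-105/94, 84/47)
obs 2: x=-3 → posterior Normal(-315/164, 42/41)
obs 3: x=-2 → posterior Normal(-35/18, 28/39)
obs 4: x=10 → posterior Normal(245/304, 21/38)
obs 5: x=1/2 → posterior Normal(140/187, 84/187)
obs 6: x=-9 → posterior Normal(-175/222, 14/37)

mu_0=-175/222, tau_0^2=14/37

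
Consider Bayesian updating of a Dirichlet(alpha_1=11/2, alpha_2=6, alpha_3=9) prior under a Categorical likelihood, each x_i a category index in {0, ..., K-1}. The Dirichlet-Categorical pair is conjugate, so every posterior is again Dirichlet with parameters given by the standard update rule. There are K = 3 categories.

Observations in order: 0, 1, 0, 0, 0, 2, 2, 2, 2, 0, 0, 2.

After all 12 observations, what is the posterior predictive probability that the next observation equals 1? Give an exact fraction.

obs 1: x=0 → posterior Dirichlet(13/2, 6, 9)
obs 2: x=1 → posterior Dirichlet(13/2, 7, 9)
obs 3: x=0 → posterior Dirichlet(15/2, 7, 9)
obs 4: x=0 → posterior Dirichlet(17/2, 7, 9)
obs 5: x=0 → posterior Dirichlet(19/2, 7, 9)
obs 6: x=2 → posterior Dirichlet(19/2, 7, 10)
obs 7: x=2 → posterior Dirichlet(19/2, 7, 11)
obs 8: x=2 → posterior Dirichlet(19/2, 7, 12)
obs 9: x=2 → posterior Dirichlet(19/2, 7, 13)
obs 10: x=0 → posterior Dirichlet(21/2, 7, 13)
obs 11: x=0 → posterior Dirichlet(23/2, 7, 13)
obs 12: x=2 → posterior Dirichlet(23/2, 7, 14)

14/65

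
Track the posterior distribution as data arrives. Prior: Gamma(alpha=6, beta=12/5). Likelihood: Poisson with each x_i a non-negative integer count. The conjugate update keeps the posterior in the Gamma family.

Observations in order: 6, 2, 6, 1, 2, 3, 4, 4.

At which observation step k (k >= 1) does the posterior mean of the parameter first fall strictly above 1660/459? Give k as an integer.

k = 3

obs 1: x=6 → posterior Gamma(12, 17/5)
obs 2: x=2 → posterior Gamma(14, 22/5)
obs 3: x=6 → posterior Gamma(20, 27/5)
obs 4: x=1 → posterior Gamma(21, 32/5)
obs 5: x=2 → posterior Gamma(23, 37/5)
obs 6: x=3 → posterior Gamma(26, 42/5)
obs 7: x=4 → posterior Gamma(30, 47/5)
obs 8: x=4 → posterior Gamma(34, 52/5)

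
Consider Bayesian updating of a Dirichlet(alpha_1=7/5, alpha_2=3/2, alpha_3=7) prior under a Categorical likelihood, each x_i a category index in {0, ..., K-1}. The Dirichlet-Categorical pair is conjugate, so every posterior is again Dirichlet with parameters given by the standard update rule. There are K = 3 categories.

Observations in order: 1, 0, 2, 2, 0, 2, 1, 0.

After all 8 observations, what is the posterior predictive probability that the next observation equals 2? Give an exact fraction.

obs 1: x=1 → posterior Dirichlet(7/5, 5/2, 7)
obs 2: x=0 → posterior Dirichlet(12/5, 5/2, 7)
obs 3: x=2 → posterior Dirichlet(12/5, 5/2, 8)
obs 4: x=2 → posterior Dirichlet(12/5, 5/2, 9)
obs 5: x=0 → posterior Dirichlet(17/5, 5/2, 9)
obs 6: x=2 → posterior Dirichlet(17/5, 5/2, 10)
obs 7: x=1 → posterior Dirichlet(17/5, 7/2, 10)
obs 8: x=0 → posterior Dirichlet(22/5, 7/2, 10)

100/179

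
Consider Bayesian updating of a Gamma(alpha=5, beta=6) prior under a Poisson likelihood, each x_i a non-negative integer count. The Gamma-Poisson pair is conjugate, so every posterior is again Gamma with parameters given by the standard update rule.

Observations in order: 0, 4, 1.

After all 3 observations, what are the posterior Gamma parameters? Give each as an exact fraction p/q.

obs 1: x=0 → posterior Gamma(5, 7)
obs 2: x=4 → posterior Gamma(9, 8)
obs 3: x=1 → posterior Gamma(10, 9)

alpha=10, beta=9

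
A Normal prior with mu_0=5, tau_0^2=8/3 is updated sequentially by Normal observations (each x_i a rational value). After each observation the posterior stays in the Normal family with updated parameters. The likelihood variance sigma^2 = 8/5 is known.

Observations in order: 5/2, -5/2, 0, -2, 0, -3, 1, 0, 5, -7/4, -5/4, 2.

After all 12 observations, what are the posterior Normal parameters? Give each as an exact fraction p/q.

obs 1: x=5/2 → posterior Normal(55/16, 1)
obs 2: x=-5/2 → posterior Normal(15/13, 8/13)
obs 3: x=0 → posterior Normal(5/6, 4/9)
obs 4: x=-2 → posterior Normal(5/23, 8/23)
obs 5: x=0 → posterior Normal(5/28, 2/7)
obs 6: x=-3 → posterior Normal(-10/33, 8/33)
obs 7: x=1 → posterior Normal(-5/38, 4/19)
obs 8: x=0 → posterior Normal(-5/43, 8/43)
obs 9: x=5 → posterior Normal(5/12, 1/6)
obs 10: x=-7/4 → posterior Normal(45/212, 8/53)
obs 11: x=-5/4 → posterior Normal(5/58, 4/29)
obs 12: x=2 → posterior Normal(5/21, 8/63)

mu_0=5/21, tau_0^2=8/63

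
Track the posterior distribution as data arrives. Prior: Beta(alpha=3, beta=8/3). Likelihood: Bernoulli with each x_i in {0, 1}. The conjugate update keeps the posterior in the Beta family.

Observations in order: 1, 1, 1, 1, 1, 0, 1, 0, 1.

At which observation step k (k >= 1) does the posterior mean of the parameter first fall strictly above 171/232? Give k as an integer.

obs 1: x=1 → posterior Beta(4, 8/3)
obs 2: x=1 → posterior Beta(5, 8/3)
obs 3: x=1 → posterior Beta(6, 8/3)
obs 4: x=1 → posterior Beta(7, 8/3)
obs 5: x=1 → posterior Beta(8, 8/3)
obs 6: x=0 → posterior Beta(8, 11/3)
obs 7: x=1 → posterior Beta(9, 11/3)
obs 8: x=0 → posterior Beta(9, 14/3)
obs 9: x=1 → posterior Beta(10, 14/3)

k = 5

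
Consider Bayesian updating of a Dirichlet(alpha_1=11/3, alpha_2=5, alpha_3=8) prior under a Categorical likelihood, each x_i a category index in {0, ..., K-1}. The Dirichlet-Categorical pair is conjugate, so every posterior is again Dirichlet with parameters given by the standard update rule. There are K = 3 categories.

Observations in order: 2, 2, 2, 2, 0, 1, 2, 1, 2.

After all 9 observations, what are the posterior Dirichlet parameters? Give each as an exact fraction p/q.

obs 1: x=2 → posterior Dirichlet(11/3, 5, 9)
obs 2: x=2 → posterior Dirichlet(11/3, 5, 10)
obs 3: x=2 → posterior Dirichlet(11/3, 5, 11)
obs 4: x=2 → posterior Dirichlet(11/3, 5, 12)
obs 5: x=0 → posterior Dirichlet(14/3, 5, 12)
obs 6: x=1 → posterior Dirichlet(14/3, 6, 12)
obs 7: x=2 → posterior Dirichlet(14/3, 6, 13)
obs 8: x=1 → posterior Dirichlet(14/3, 7, 13)
obs 9: x=2 → posterior Dirichlet(14/3, 7, 14)

alpha_1=14/3, alpha_2=7, alpha_3=14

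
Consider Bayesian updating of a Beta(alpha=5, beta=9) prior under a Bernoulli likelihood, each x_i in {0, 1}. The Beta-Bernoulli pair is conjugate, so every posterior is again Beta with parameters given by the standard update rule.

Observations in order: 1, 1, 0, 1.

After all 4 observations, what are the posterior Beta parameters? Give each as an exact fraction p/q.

alpha=8, beta=10

obs 1: x=1 → posterior Beta(6, 9)
obs 2: x=1 → posterior Beta(7, 9)
obs 3: x=0 → posterior Beta(7, 10)
obs 4: x=1 → posterior Beta(8, 10)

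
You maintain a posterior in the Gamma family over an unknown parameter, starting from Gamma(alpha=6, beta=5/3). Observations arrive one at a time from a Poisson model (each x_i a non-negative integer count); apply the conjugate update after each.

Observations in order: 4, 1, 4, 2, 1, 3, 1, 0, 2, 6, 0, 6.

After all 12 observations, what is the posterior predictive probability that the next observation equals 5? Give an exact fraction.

obs 1: x=4 → posterior Gamma(10, 8/3)
obs 2: x=1 → posterior Gamma(11, 11/3)
obs 3: x=4 → posterior Gamma(15, 14/3)
obs 4: x=2 → posterior Gamma(17, 17/3)
obs 5: x=1 → posterior Gamma(18, 20/3)
obs 6: x=3 → posterior Gamma(21, 23/3)
obs 7: x=1 → posterior Gamma(22, 26/3)
obs 8: x=0 → posterior Gamma(22, 29/3)
obs 9: x=2 → posterior Gamma(24, 32/3)
obs 10: x=6 → posterior Gamma(30, 35/3)
obs 11: x=0 → posterior Gamma(30, 38/3)
obs 12: x=6 → posterior Gamma(36, 41/3)

229597049253432712585670918342469341584626774882041983165144280913/3009329544809779497389776262520508598278696463714734497227937415168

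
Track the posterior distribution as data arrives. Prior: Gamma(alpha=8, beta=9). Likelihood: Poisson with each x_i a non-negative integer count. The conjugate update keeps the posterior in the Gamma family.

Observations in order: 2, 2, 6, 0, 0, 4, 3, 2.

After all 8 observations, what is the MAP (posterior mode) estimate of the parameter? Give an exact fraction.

obs 1: x=2 → posterior Gamma(10, 10)
obs 2: x=2 → posterior Gamma(12, 11)
obs 3: x=6 → posterior Gamma(18, 12)
obs 4: x=0 → posterior Gamma(18, 13)
obs 5: x=0 → posterior Gamma(18, 14)
obs 6: x=4 → posterior Gamma(22, 15)
obs 7: x=3 → posterior Gamma(25, 16)
obs 8: x=2 → posterior Gamma(27, 17)

26/17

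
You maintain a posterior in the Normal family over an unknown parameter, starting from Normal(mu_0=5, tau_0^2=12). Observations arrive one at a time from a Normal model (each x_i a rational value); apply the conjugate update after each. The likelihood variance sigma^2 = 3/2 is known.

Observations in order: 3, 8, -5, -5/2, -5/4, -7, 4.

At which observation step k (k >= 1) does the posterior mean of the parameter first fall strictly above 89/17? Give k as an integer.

obs 1: x=3 → posterior Normal(29/9, 4/3)
obs 2: x=8 → posterior Normal(93/17, 12/17)
obs 3: x=-5 → posterior Normal(53/25, 12/25)
obs 4: x=-5/2 → posterior Normal(1, 4/11)
obs 5: x=-5/4 → posterior Normal(23/41, 12/41)
obs 6: x=-7 → posterior Normal(-33/49, 12/49)
obs 7: x=4 → posterior Normal(-1/57, 4/19)

k = 2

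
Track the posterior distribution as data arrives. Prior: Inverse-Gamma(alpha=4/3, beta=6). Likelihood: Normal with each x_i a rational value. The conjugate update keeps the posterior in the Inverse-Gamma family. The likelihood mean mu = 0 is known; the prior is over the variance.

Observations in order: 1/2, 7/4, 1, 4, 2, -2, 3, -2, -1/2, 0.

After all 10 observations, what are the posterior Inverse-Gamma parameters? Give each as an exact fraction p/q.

obs 1: x=1/2 → posterior Inverse-Gamma(11/6, 49/8)
obs 2: x=7/4 → posterior Inverse-Gamma(7/3, 245/32)
obs 3: x=1 → posterior Inverse-Gamma(17/6, 261/32)
obs 4: x=4 → posterior Inverse-Gamma(10/3, 517/32)
obs 5: x=2 → posterior Inverse-Gamma(23/6, 581/32)
obs 6: x=-2 → posterior Inverse-Gamma(13/3, 645/32)
obs 7: x=3 → posterior Inverse-Gamma(29/6, 789/32)
obs 8: x=-2 → posterior Inverse-Gamma(16/3, 853/32)
obs 9: x=-1/2 → posterior Inverse-Gamma(35/6, 857/32)
obs 10: x=0 → posterior Inverse-Gamma(19/3, 857/32)

alpha=19/3, beta=857/32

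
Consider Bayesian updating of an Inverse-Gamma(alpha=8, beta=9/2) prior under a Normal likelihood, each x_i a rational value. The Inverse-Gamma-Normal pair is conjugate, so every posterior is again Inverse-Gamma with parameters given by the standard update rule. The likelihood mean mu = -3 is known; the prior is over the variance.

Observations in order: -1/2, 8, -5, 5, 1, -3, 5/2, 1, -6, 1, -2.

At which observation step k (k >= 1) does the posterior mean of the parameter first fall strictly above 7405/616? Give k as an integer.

obs 1: x=-1/2 → posterior Inverse-Gamma(17/2, 61/8)
obs 2: x=8 → posterior Inverse-Gamma(9, 545/8)
obs 3: x=-5 → posterior Inverse-Gamma(19/2, 561/8)
obs 4: x=5 → posterior Inverse-Gamma(10, 817/8)
obs 5: x=1 → posterior Inverse-Gamma(21/2, 881/8)
obs 6: x=-3 → posterior Inverse-Gamma(11, 881/8)
obs 7: x=5/2 → posterior Inverse-Gamma(23/2, 501/4)
obs 8: x=1 → posterior Inverse-Gamma(12, 533/4)
obs 9: x=-6 → posterior Inverse-Gamma(25/2, 551/4)
obs 10: x=1 → posterior Inverse-Gamma(13, 583/4)
obs 11: x=-2 → posterior Inverse-Gamma(27/2, 585/4)

k = 8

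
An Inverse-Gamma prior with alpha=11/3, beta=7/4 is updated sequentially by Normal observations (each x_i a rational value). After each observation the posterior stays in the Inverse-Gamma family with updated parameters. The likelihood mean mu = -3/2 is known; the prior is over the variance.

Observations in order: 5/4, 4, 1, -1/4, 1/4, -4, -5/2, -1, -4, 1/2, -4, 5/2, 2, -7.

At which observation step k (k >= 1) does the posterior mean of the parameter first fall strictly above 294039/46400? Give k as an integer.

obs 1: x=5/4 → posterior Inverse-Gamma(25/6, 177/32)
obs 2: x=4 → posterior Inverse-Gamma(14/3, 661/32)
obs 3: x=1 → posterior Inverse-Gamma(31/6, 761/32)
obs 4: x=-1/4 → posterior Inverse-Gamma(17/3, 393/16)
obs 5: x=1/4 → posterior Inverse-Gamma(37/6, 835/32)
obs 6: x=-4 → posterior Inverse-Gamma(20/3, 935/32)
obs 7: x=-5/2 → posterior Inverse-Gamma(43/6, 951/32)
obs 8: x=-1 → posterior Inverse-Gamma(23/3, 955/32)
obs 9: x=-4 → posterior Inverse-Gamma(49/6, 1055/32)
obs 10: x=1/2 → posterior Inverse-Gamma(26/3, 1119/32)
obs 11: x=-4 → posterior Inverse-Gamma(55/6, 1219/32)
obs 12: x=5/2 → posterior Inverse-Gamma(29/3, 1475/32)
obs 13: x=2 → posterior Inverse-Gamma(61/6, 1671/32)
obs 14: x=-7 → posterior Inverse-Gamma(32/3, 2155/32)

k = 14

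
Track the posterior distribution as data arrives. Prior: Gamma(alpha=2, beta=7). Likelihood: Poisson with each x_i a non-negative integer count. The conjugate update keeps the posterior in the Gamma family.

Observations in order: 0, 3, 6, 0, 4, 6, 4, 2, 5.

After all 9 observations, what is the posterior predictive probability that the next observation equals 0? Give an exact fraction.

obs 1: x=0 → posterior Gamma(2, 8)
obs 2: x=3 → posterior Gamma(5, 9)
obs 3: x=6 → posterior Gamma(11, 10)
obs 4: x=0 → posterior Gamma(11, 11)
obs 5: x=4 → posterior Gamma(15, 12)
obs 6: x=6 → posterior Gamma(21, 13)
obs 7: x=4 → posterior Gamma(25, 14)
obs 8: x=2 → posterior Gamma(27, 15)
obs 9: x=5 → posterior Gamma(32, 16)

340282366920938463463374607431768211456/2367911594760467245844106297320951247361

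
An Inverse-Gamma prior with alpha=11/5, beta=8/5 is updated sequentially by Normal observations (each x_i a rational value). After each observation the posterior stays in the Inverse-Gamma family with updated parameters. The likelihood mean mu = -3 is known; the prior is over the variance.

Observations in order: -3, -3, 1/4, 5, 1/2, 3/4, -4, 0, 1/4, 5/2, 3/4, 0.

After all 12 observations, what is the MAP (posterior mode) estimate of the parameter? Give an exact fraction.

obs 1: x=-3 → posterior Inverse-Gamma(27/10, 8/5)
obs 2: x=-3 → posterior Inverse-Gamma(16/5, 8/5)
obs 3: x=1/4 → posterior Inverse-Gamma(37/10, 1101/160)
obs 4: x=5 → posterior Inverse-Gamma(21/5, 6221/160)
obs 5: x=1/2 → posterior Inverse-Gamma(47/10, 7201/160)
obs 6: x=3/4 → posterior Inverse-Gamma(26/5, 4163/80)
obs 7: x=-4 → posterior Inverse-Gamma(57/10, 4203/80)
obs 8: x=0 → posterior Inverse-Gamma(31/5, 4563/80)
obs 9: x=1/4 → posterior Inverse-Gamma(67/10, 9971/160)
obs 10: x=5/2 → posterior Inverse-Gamma(36/5, 12391/160)
obs 11: x=3/4 → posterior Inverse-Gamma(77/10, 3379/40)
obs 12: x=0 → posterior Inverse-Gamma(41/5, 3559/40)

3559/368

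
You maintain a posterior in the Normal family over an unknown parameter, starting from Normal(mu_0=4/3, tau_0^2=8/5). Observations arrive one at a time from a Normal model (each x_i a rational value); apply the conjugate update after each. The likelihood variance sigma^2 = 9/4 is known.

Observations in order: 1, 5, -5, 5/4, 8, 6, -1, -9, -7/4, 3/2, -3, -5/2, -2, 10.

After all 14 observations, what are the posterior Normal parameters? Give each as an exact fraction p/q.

obs 1: x=1 → posterior Normal(92/77, 72/77)
obs 2: x=5 → posterior Normal(252/109, 72/109)
obs 3: x=-5 → posterior Normal(92/141, 24/47)
obs 4: x=5/4 → posterior Normal(132/173, 72/173)
obs 5: x=8 → posterior Normal(388/205, 72/205)
obs 6: x=6 → posterior Normal(580/237, 24/79)
obs 7: x=-1 → posterior Normal(548/269, 72/269)
obs 8: x=-9 → posterior Normal(260/301, 72/301)
obs 9: x=-7/4 → posterior Normal(68/111, 8/37)
obs 10: x=3/2 → posterior Normal(252/365, 72/365)
obs 11: x=-3 → posterior Normal(156/397, 72/397)
obs 12: x=-5/2 → posterior Normal(76/429, 24/143)
obs 13: x=-2 → posterior Normal(12/461, 72/461)
obs 14: x=10 → posterior Normal(332/493, 72/493)

mu_0=332/493, tau_0^2=72/493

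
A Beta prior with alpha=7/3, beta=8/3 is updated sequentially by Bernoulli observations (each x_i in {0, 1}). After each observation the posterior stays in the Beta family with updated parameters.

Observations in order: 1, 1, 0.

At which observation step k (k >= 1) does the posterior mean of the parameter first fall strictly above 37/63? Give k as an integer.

k = 2

obs 1: x=1 → posterior Beta(10/3, 8/3)
obs 2: x=1 → posterior Beta(13/3, 8/3)
obs 3: x=0 → posterior Beta(13/3, 11/3)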